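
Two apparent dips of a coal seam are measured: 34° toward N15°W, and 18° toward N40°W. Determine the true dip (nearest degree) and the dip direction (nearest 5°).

The two traces are lines in the plane: v₁ = (sin 345°·cos 34°, cos 345°·cos 34°, −sin 34°), v₂ = (sin 320°·cos 18°, cos 320°·cos 18°, −sin 18°).
n = v₁ × v₂ = (0.160, 0.276, 0.333) (taken with n_z > 0).
Dip δ = arctan(|n_h|/n_z) = arctan(0.319/0.333) = 43.7°.
Dip direction = azimuth of (n_x, n_y) = atan2(0.160, 0.276) = 30°.

true dip 44°, dip direction 030°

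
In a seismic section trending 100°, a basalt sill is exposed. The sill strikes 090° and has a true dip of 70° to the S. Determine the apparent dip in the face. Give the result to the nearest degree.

26°

The section lies 10° from the strike.
tan α = tan 70° × sin 10° = 2.7475 × 0.1736 = 0.4771
apparent dip = arctan 0.4771 = 25.51°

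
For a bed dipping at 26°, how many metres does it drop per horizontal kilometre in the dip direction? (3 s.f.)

488 m

drop per km = 1000 × tan 26° = 1000 × 0.4877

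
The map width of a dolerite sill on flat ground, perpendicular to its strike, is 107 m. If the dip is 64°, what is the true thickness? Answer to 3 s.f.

True thickness t = w · sin(dip) = 107 × sin 64°
t = 107 × 0.8988 = 96.171 m

96.2 m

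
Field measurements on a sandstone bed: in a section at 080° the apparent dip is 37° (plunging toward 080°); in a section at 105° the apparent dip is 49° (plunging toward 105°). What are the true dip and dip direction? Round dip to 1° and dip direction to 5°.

The two traces are lines in the plane: v₁ = (sin 80°·cos 37°, cos 80°·cos 37°, −sin 37°), v₂ = (sin 105°·cos 49°, cos 105°·cos 49°, −sin 49°).
Cross product v₁ × v₂ gives the pole to the plane: n ∝ (0.207, -0.212, 0.221).
True dip = arccos(n_z / |n|) = arccos(0.5986) = 53.2°.
Dip direction = atan2(0.207, -0.212) = 136° (azimuth of n's horizontal projection).

true dip 53°, dip direction 135°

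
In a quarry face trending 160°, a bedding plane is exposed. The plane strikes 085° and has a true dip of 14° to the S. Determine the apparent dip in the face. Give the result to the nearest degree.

14°

Angle between strike (085°) and section (160°): β = 75°.
tan(apparent dip) = tan 14° · sin 75° = 0.2408
apparent dip = arctan 0.2408 = 13.54°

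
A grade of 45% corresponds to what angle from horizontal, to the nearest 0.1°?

tan θ = 45/100 = 0.4500
θ = arctan(0.4500) = 24.23°

24.2°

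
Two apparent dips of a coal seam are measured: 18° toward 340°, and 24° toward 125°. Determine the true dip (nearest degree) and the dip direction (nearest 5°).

true dip 52°, dip direction 055°

Each apparent-dip line lies in the plane. As unit vectors (x east, y north, z up), v₁ plunges 18°→340° and v₂ plunges 24°→125°.
Cross product v₁ × v₂ gives the pole to the plane: n ∝ (0.525, 0.364, 0.498).
tan δ = √(n_x²+n_y²)/n_z = 0.639/0.498, so δ = 52.0°.
Dip direction = azimuth of (n_x, n_y) = atan2(0.525, 0.364) = 55°.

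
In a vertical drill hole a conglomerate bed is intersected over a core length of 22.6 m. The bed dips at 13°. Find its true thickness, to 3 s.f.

22.0 m

True thickness t = h · cos(dip) = 22.6 × cos 13°
t = 22.6 × 0.9744 = 22.021 m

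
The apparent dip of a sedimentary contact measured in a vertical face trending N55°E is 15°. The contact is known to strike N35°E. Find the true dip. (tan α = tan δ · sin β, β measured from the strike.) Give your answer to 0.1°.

38.1°

β = acute angle between strike N35°E and section N55°E = 20°.
tan δ = tan α / sin β = tan 15° / sin 20° = 0.2679 / 0.3420 = 0.7834
true dip = arctan 0.7834 = 38.08°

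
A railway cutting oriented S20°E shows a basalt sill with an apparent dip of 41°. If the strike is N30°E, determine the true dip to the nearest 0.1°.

48.6°

β = acute angle between strike N30°E and section S20°E = 50°.
tan δ = tan α / sin β = tan 41° / sin 50° = 0.8693 / 0.7660 = 1.1348
true dip = arctan 1.1348 = 48.61°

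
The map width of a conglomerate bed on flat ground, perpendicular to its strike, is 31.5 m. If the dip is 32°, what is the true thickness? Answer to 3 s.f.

16.7 m

True thickness t = w · sin(dip) = 31.5 × sin 32°
t = 31.5 × 0.5299 = 16.692 m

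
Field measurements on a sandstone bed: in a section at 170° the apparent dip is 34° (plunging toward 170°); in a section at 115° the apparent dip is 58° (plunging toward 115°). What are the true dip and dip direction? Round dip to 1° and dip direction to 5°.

true dip 58°, dip direction 105°

The two traces are lines in the plane: v₁ = (sin 170°·cos 34°, cos 170°·cos 34°, −sin 34°), v₂ = (sin 115°·cos 58°, cos 115°·cos 58°, −sin 58°).
The plane normal is n = v₁ × v₂ ∝ (0.567, -0.146, 0.360).
Dip δ = arctan(|n_h|/n_z) = arctan(0.586/0.360) = 58.4°.
Dip direction = atan2(0.567, -0.146) = 104° (azimuth of n's horizontal projection).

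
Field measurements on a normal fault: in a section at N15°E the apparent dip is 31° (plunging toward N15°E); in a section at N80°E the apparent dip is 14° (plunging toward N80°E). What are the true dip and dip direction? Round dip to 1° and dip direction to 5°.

true dip 31°, dip direction 015°

The two traces are lines in the plane: v₁ = (sin 15°·cos 31°, cos 15°·cos 31°, −sin 31°), v₂ = (sin 80°·cos 14°, cos 80°·cos 14°, −sin 14°).
n = v₁ × v₂ = (0.114, 0.438, 0.754) (taken with n_z > 0).
Dip δ = arctan(|n_h|/n_z) = arctan(0.453/0.754) = 31.0°.
The horizontal component of n points toward azimuth atan2(n_x, n_y) = 15°, the dip direction.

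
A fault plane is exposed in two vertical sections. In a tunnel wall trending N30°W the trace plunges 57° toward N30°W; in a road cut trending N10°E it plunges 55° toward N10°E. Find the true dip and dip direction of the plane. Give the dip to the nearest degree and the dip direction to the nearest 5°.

Represent each trace as a vector plunging at its apparent dip toward its trend (east-north-up frame): v₁ = (-0.272, 0.472, -0.839), v₂ = (0.100, 0.565, -0.819).
The plane normal is n = v₁ × v₂ ∝ (-0.087, 0.307, 0.201).
True dip = arccos(n_z / |n|) = arccos(0.5329) = 57.8°.
Dip direction = azimuth of (n_x, n_y) = atan2(-0.087, 0.307) = 344°.

true dip 58°, dip direction 345°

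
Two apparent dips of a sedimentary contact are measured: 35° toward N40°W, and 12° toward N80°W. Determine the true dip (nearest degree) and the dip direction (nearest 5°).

The two traces are lines in the plane: v₁ = (sin 320°·cos 35°, cos 320°·cos 35°, −sin 35°), v₂ = (sin 280°·cos 12°, cos 280°·cos 12°, −sin 12°).
The plane normal is n = v₁ × v₂ ∝ (-0.033, 0.443, 0.515).
True dip = arccos(n_z / |n|) = arccos(0.7572) = 40.8°.
Dip direction = azimuth of (n_x, n_y) = atan2(-0.033, 0.443) = 356°.

true dip 41°, dip direction 355°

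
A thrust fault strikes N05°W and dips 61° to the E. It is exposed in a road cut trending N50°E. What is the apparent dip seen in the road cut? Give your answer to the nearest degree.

Angle between strike (N05°W) and section (N50°E): β = 55°.
tan(apparent dip) = tan 61° · sin 55° = 1.4778
α = arctan(1.4778) = 55.91°

56°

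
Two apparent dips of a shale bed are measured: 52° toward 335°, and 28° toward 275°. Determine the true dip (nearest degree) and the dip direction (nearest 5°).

true dip 52°, dip direction 340°

Represent each trace as a vector plunging at its apparent dip toward its trend (east-north-up frame): v₁ = (-0.260, 0.558, -0.788), v₂ = (-0.880, 0.077, -0.469).
n = v₁ × v₂ = (-0.201, 0.571, 0.471) (taken with n_z > 0).
tan δ = √(n_x²+n_y²)/n_z = 0.605/0.471, so δ = 52.1°.
Dip direction = atan2(-0.201, 0.571) = 341° (azimuth of n's horizontal projection).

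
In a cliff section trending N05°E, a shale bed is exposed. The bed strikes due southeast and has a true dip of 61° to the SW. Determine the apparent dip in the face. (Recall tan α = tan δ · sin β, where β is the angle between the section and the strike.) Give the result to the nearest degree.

54°

The strike is due southeast and the section trends N05°E; the acute angle between them is β = 50°.
tan(apparent dip) = tan 61° · sin 50° = 1.3820
α = arctan(1.3820) = 54.11°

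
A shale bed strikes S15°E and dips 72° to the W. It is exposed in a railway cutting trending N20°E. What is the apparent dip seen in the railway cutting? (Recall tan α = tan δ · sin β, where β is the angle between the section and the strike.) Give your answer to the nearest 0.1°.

The strike is S15°E and the section trends N20°E; the acute angle between them is β = 35°.
tan(apparent dip) = tan 72° · sin 35° = 1.7653
α = arctan(1.7653) = 60.47°

60.5°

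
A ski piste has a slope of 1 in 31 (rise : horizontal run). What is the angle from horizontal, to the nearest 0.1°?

1.8°

tan θ = 1/31 = 0.0323
θ = arctan(0.0323) = 1.85°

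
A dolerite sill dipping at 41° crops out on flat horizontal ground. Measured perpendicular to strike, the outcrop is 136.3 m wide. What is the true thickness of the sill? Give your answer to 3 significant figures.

89.4 m

True thickness t = w · sin(dip) = 136.3 × sin 41°
t = 136.3 × 0.6561 = 89.421 m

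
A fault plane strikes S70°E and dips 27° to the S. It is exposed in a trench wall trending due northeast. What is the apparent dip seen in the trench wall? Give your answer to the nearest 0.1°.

The strike is S70°E and the section trends due northeast; the acute angle between them is β = 65°.
tan(apparent dip) = tan 27° · sin 65° = 0.4618
α = arctan(0.4618) = 24.79°

24.8°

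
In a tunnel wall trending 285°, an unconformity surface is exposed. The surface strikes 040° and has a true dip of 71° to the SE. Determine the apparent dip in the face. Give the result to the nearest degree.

69°

The section lies 65° from the strike.
tan α = tan 71° × sin 65° = 2.9042 × 0.9063 = 2.6321
apparent dip = arctan 2.6321 = 69.20°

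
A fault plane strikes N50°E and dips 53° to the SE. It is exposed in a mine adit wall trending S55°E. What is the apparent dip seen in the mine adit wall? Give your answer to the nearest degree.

The strike is N50°E and the section trends S55°E; the acute angle between them is β = 75°.
tan α = tan 53° × sin 75° = 1.3270 × 0.9659 = 1.2818
α = arctan(1.2818) = 52.04°

52°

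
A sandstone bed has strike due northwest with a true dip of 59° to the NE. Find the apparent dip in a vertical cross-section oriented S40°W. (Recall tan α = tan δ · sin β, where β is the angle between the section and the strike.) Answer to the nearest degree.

59°

The section lies 85° from the strike.
tan α = tan 59° × sin 85° = 1.6643 × 0.9962 = 1.6579
apparent dip = arctan 1.6579 = 58.90°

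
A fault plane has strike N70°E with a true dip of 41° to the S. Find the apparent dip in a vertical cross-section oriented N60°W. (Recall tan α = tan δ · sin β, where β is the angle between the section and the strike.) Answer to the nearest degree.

The section lies 50° from the strike.
tan α = tan 41° × sin 50° = 0.8693 × 0.7660 = 0.6659
α = arctan(0.6659) = 33.66°

34°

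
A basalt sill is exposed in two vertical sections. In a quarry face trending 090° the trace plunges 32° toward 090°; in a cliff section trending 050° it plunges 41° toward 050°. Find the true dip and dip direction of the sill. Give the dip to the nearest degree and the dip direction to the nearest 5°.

true dip 41°, dip direction 045°

Each apparent-dip line lies in the plane. As unit vectors (x east, y north, z up), v₁ plunges 32°→090° and v₂ plunges 41°→050°.
The plane normal is n = v₁ × v₂ ∝ (0.257, 0.250, 0.411).
tan δ = √(n_x²+n_y²)/n_z = 0.359/0.411, so δ = 41.1°.
The horizontal component of n points toward azimuth atan2(n_x, n_y) = 46°, the dip direction.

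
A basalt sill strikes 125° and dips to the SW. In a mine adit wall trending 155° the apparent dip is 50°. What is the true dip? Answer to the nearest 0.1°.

β = acute angle between strike 125° and section 155° = 30°.
tan(true dip) = tan 50° / sin 30° = 2.3835
true dip = arctan 2.3835 = 67.24°

67.2°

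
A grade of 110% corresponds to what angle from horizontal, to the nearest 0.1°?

47.7°

tan θ = 110/100 = 1.1000
θ = arctan(1.1000) = 47.73°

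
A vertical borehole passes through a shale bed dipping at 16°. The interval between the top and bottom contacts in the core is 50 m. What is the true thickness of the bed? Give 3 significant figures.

48.1 m

True thickness t = h · cos(dip) = 50 × cos 16°
t = 50 × 0.9613 = 48.063 m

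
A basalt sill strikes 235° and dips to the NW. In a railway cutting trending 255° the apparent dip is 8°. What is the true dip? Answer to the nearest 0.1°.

β = acute angle between strike 235° and section 255° = 20°.
tan δ = tan α / sin β = tan 8° / sin 20° = 0.1405 / 0.3420 = 0.4109
δ = arctan(0.4109) = 22.34°

22.3°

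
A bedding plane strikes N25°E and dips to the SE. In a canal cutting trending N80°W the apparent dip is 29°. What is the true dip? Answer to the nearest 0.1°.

29.8°

The section is 75° from the strike.
tan δ = tan α / sin β = tan 29° / sin 75° = 0.5543 / 0.9659 = 0.5739
true dip = arctan 0.5739 = 29.85°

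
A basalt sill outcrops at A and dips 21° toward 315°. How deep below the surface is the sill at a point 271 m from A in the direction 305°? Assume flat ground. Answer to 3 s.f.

The hole lies 10° from the dip direction, so the down-dip offset is 271 × cos 10° = 266.88 m.
Depth = down-dip offset × tan(dip) = 266.88 × tan 21° = 266.88 × 0.3839
Depth = 102.45 m

102 m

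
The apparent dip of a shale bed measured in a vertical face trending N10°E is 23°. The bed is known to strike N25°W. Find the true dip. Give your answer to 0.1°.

36.5°

The section is 35° from the strike.
tan δ = tan α / sin β = tan 23° / sin 35° = 0.4245 / 0.5736 = 0.7400
δ = arctan(0.7400) = 36.50°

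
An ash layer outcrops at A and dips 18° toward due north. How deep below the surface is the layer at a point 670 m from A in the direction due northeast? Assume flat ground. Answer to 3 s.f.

154 m

The hole lies 45° from the dip direction, so the down-dip offset is 670 × cos 45° = 473.76 m.
Depth = down-dip offset × tan(dip) = 473.76 × tan 18° = 473.76 × 0.3249
Depth = 153.93 m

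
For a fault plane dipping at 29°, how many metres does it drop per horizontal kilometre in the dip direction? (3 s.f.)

554 m

drop per km = 1000 × tan 29° = 1000 × 0.5543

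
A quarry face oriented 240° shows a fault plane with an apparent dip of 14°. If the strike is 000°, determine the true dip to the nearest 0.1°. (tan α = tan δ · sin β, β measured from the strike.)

16.1°

β = acute angle between strike 000° and section 240° = 60°.
tan δ = tan α / sin β = tan 14° / sin 60° = 0.2493 / 0.8660 = 0.2879
δ = arctan(0.2879) = 16.06°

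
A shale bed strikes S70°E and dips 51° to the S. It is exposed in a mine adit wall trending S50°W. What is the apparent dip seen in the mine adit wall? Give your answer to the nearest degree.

The strike is S70°E and the section trends S50°W; the acute angle between them is β = 60°.
tan α = tan 51° × sin 60° = 1.2349 × 0.8660 = 1.0695
α = arctan(1.0695) = 46.92°

47°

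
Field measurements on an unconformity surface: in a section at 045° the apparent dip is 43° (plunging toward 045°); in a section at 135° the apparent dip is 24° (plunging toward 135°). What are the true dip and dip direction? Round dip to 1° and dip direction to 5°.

true dip 46°, dip direction 070°

The two traces are lines in the plane: v₁ = (sin 45°·cos 43°, cos 45°·cos 43°, −sin 43°), v₂ = (sin 135°·cos 24°, cos 135°·cos 24°, −sin 24°).
Cross product v₁ × v₂ gives the pole to the plane: n ∝ (0.651, 0.230, 0.668).
tan δ = √(n_x²+n_y²)/n_z = 0.690/0.668, so δ = 45.9°.
Dip direction = atan2(0.651, 0.230) = 71° (azimuth of n's horizontal projection).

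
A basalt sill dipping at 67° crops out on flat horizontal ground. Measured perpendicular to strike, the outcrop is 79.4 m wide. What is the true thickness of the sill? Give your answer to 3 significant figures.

True thickness t = w · sin(dip) = 79.4 × sin 67°
t = 79.4 × 0.9205 = 73.088 m

73.1 m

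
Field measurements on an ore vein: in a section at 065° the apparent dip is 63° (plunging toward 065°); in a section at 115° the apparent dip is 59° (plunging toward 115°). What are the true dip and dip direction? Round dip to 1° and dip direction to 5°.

true dip 64°, dip direction 080°

Each apparent-dip line lies in the plane. As unit vectors (x east, y north, z up), v₁ plunges 63°→065° and v₂ plunges 59°→115°.
The plane normal is n = v₁ × v₂ ∝ (0.358, 0.063, 0.179).
Dip δ = arctan(|n_h|/n_z) = arctan(0.364/0.179) = 63.8°.
Dip direction = atan2(0.358, 0.063) = 80° (azimuth of n's horizontal projection).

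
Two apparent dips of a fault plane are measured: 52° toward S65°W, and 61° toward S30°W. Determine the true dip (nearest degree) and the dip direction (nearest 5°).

true dip 61°, dip direction 200°

The two traces are lines in the plane: v₁ = (sin 245°·cos 52°, cos 245°·cos 52°, −sin 52°), v₂ = (sin 210°·cos 61°, cos 210°·cos 61°, −sin 61°).
The plane normal is n = v₁ × v₂ ∝ (-0.103, -0.297, 0.171).
Dip δ = arctan(|n_h|/n_z) = arctan(0.314/0.171) = 61.4°.
Dip direction = azimuth of (n_x, n_y) = atan2(-0.103, -0.297) = 199°.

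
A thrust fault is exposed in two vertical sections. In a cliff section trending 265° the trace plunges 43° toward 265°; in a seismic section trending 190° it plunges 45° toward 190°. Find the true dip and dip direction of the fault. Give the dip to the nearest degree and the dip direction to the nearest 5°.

Represent each trace as a vector plunging at its apparent dip toward its trend (east-north-up frame): v₁ = (-0.729, -0.064, -0.682), v₂ = (-0.123, -0.696, -0.707).
n = v₁ × v₂ = (-0.430, -0.431, 0.500) (taken with n_z > 0).
Dip δ = arctan(|n_h|/n_z) = arctan(0.609/0.500) = 50.6°.
The horizontal component of n points toward azimuth atan2(n_x, n_y) = 225°, the dip direction.

true dip 51°, dip direction 225°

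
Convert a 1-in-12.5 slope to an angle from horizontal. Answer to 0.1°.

4.6°

tan θ = 1/12.5 = 0.0800
θ = arctan(0.0800) = 4.57°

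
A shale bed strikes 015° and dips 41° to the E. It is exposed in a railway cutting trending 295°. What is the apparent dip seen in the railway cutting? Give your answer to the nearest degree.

41°

The strike is 015° and the section trends 295°; the acute angle between them is β = 80°.
tan α = tan 41° × sin 80° = 0.8693 × 0.9848 = 0.8561
apparent dip = arctan 0.8561 = 40.57°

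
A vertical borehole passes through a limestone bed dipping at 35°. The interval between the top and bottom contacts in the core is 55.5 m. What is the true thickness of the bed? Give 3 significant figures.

45.5 m

True thickness t = h · cos(dip) = 55.5 × cos 35°
t = 55.5 × 0.8192 = 45.463 m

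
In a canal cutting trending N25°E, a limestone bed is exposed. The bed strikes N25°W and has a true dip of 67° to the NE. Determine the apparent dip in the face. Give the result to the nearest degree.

The section lies 50° from the strike.
tan α = tan 67° × sin 50° = 2.3559 × 0.7660 = 1.8047
apparent dip = arctan 1.8047 = 61.01°

61°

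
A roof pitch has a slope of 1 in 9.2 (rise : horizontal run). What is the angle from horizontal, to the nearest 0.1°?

6.2°

tan θ = 1/9.2 = 0.1087
θ = arctan(0.1087) = 6.20°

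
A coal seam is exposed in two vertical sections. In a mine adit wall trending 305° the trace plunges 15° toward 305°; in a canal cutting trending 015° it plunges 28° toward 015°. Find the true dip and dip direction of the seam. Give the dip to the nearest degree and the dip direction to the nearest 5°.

Each apparent-dip line lies in the plane. As unit vectors (x east, y north, z up), v₁ plunges 15°→305° and v₂ plunges 28°→015°.
Cross product v₁ × v₂ gives the pole to the plane: n ∝ (0.039, 0.431, 0.801).
True dip = arccos(n_z / |n|) = arccos(0.8801) = 28.3°.
Dip direction = azimuth of (n_x, n_y) = atan2(0.039, 0.431) = 5°.

true dip 28°, dip direction 005°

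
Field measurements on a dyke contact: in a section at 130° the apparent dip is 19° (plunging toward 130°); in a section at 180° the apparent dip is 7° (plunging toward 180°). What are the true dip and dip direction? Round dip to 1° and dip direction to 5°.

true dip 20°, dip direction 110°

The two traces are lines in the plane: v₁ = (sin 130°·cos 19°, cos 130°·cos 19°, −sin 19°), v₂ = (sin 180°·cos 7°, cos 180°·cos 7°, −sin 7°).
n = v₁ × v₂ = (0.249, -0.088, 0.719) (taken with n_z > 0).
Dip δ = arctan(|n_h|/n_z) = arctan(0.264/0.719) = 20.2°.
The horizontal component of n points toward azimuth atan2(n_x, n_y) = 110°, the dip direction.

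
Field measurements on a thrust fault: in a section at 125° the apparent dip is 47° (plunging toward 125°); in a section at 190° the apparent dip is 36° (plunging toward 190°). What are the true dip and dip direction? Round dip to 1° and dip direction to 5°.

true dip 48°, dip direction 140°

The two traces are lines in the plane: v₁ = (sin 125°·cos 47°, cos 125°·cos 47°, −sin 47°), v₂ = (sin 190°·cos 36°, cos 190°·cos 36°, −sin 36°).
n = v₁ × v₂ = (0.353, -0.431, 0.500) (taken with n_z > 0).
Dip δ = arctan(|n_h|/n_z) = arctan(0.557/0.500) = 48.1°.
Dip direction = atan2(0.353, -0.431) = 141° (azimuth of n's horizontal projection).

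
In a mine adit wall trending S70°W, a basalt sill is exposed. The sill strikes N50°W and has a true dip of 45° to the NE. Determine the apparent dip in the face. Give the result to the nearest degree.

41°

Angle between strike (N50°W) and section (S70°W): β = 60°.
tan α = tan 45° × sin 60° = 1.0000 × 0.8660 = 0.8660
apparent dip = arctan 0.8660 = 40.89°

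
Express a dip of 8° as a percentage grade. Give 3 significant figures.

14.1%

grade % = 100 × tan 8° = 100 × 0.1405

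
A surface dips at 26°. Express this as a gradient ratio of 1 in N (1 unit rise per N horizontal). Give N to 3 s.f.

1 : N means tan θ = 1/N, so N = 1/tan 26° = 1/0.4877

1 in 2.05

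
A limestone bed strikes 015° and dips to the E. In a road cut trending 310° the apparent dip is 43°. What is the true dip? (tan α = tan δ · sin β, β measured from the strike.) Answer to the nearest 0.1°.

45.8°

The section is 65° from the strike.
tan(true dip) = tan 43° / sin 65° = 1.0289
δ = arctan(1.0289) = 45.82°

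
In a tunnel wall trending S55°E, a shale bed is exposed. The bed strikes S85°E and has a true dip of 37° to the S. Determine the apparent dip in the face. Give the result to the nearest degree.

The section lies 30° from the strike.
tan(apparent dip) = tan 37° · sin 30° = 0.3768
apparent dip = arctan 0.3768 = 20.65°

21°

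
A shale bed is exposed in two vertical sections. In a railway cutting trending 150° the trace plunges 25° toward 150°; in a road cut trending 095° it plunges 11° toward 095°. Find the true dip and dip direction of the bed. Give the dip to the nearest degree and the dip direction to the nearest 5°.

Each apparent-dip line lies in the plane. As unit vectors (x east, y north, z up), v₁ plunges 25°→150° and v₂ plunges 11°→095°.
The plane normal is n = v₁ × v₂ ∝ (0.114, -0.327, 0.729).
tan δ = √(n_x²+n_y²)/n_z = 0.346/0.729, so δ = 25.4°.
The horizontal component of n points toward azimuth atan2(n_x, n_y) = 161°, the dip direction.

true dip 25°, dip direction 160°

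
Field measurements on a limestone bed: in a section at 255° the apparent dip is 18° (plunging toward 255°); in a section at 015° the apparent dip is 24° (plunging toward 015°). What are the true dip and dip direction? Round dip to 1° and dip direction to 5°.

true dip 38°, dip direction 320°

The two traces are lines in the plane: v₁ = (sin 255°·cos 18°, cos 255°·cos 18°, −sin 18°), v₂ = (sin 15°·cos 24°, cos 15°·cos 24°, −sin 24°).
The plane normal is n = v₁ × v₂ ∝ (-0.373, 0.447, 0.752).
tan δ = √(n_x²+n_y²)/n_z = 0.582/0.752, so δ = 37.7°.
Dip direction = atan2(-0.373, 0.447) = 320° (azimuth of n's horizontal projection).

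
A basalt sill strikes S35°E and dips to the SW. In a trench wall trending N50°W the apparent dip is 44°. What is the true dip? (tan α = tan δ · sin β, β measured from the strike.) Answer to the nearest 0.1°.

75.0°

The section is 15° from the strike.
tan δ = tan α / sin β = tan 44° / sin 15° = 0.9657 / 0.2588 = 3.7311
δ = arctan(3.7311) = 75.00°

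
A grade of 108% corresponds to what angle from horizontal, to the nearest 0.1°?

47.2°

tan θ = 108/100 = 1.0800
θ = arctan(1.0800) = 47.20°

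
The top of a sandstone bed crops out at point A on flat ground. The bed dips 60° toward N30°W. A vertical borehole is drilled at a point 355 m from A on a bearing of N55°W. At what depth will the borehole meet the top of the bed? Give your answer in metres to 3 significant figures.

557 m

The hole lies 25° from the dip direction, so the down-dip offset is 355 × cos 25° = 321.74 m.
Depth = down-dip offset × tan(dip) = 321.74 × tan 60° = 321.74 × 1.7321
Depth = 557.27 m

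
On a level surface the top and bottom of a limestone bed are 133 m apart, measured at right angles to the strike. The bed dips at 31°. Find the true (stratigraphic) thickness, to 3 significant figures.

True thickness t = w · sin(dip) = 133 × sin 31°
t = 133 × 0.5150 = 68.500 m

68.5 m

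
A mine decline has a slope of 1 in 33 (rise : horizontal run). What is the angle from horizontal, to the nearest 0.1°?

tan θ = 1/33 = 0.0303
θ = arctan(0.0303) = 1.74°

1.7°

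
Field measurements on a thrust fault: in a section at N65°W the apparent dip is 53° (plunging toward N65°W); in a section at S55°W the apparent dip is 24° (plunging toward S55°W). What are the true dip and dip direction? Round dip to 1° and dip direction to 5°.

true dip 53°, dip direction 305°

Represent each trace as a vector plunging at its apparent dip toward its trend (east-north-up frame): v₁ = (-0.545, 0.254, -0.799), v₂ = (-0.748, -0.524, -0.407).
Cross product v₁ × v₂ gives the pole to the plane: n ∝ (-0.522, 0.376, 0.476).
tan δ = √(n_x²+n_y²)/n_z = 0.643/0.476, so δ = 53.5°.
The horizontal component of n points toward azimuth atan2(n_x, n_y) = 306°, the dip direction.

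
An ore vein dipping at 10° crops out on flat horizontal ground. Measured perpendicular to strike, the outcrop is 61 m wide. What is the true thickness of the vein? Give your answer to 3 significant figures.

10.6 m

True thickness t = w · sin(dip) = 61 × sin 10°
t = 61 × 0.1736 = 10.593 m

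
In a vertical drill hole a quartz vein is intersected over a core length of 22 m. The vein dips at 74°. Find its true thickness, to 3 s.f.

6.06 m

True thickness t = h · cos(dip) = 22 × cos 74°
t = 22 × 0.2756 = 6.064 m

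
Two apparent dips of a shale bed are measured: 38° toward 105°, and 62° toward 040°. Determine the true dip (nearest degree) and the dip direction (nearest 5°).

The two traces are lines in the plane: v₁ = (sin 105°·cos 38°, cos 105°·cos 38°, −sin 38°), v₂ = (sin 40°·cos 62°, cos 40°·cos 62°, −sin 62°).
Cross product v₁ × v₂ gives the pole to the plane: n ∝ (0.401, 0.486, 0.335).
Dip δ = arctan(|n_h|/n_z) = arctan(0.631/0.335) = 62.0°.
Dip direction = azimuth of (n_x, n_y) = atan2(0.401, 0.486) = 40°.

true dip 62°, dip direction 040°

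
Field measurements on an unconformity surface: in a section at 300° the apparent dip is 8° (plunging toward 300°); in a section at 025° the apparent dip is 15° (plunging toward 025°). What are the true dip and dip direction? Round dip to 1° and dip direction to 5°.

true dip 16°, dip direction 000°

Each apparent-dip line lies in the plane. As unit vectors (x east, y north, z up), v₁ plunges 8°→300° and v₂ plunges 15°→025°.
The plane normal is n = v₁ × v₂ ∝ (0.006, 0.279, 0.953).
True dip = arccos(n_z / |n|) = arccos(0.9598) = 16.3°.
Dip direction = atan2(0.006, 0.279) = 1° (azimuth of n's horizontal projection).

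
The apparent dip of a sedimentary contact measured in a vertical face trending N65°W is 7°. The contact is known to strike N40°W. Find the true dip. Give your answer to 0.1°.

16.2°

The section is 25° from the strike.
tan δ = tan α / sin β = tan 7° / sin 25° = 0.1228 / 0.4226 = 0.2905
true dip = arctan 0.2905 = 16.20°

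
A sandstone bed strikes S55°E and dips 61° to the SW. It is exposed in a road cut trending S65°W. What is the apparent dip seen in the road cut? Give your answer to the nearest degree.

Angle between strike (S55°E) and section (S65°W): β = 60°.
tan α = tan 61° × sin 60° = 1.8040 × 0.8660 = 1.5624
α = arctan(1.5624) = 57.38°

57°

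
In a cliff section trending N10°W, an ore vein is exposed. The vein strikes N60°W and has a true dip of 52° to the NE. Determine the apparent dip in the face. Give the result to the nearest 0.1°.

The section lies 50° from the strike.
tan α = tan 52° × sin 50° = 1.2799 × 0.7660 = 0.9805
α = arctan(0.9805) = 44.44°

44.4°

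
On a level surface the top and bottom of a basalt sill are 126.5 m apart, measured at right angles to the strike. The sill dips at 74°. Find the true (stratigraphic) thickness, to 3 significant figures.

True thickness t = w · sin(dip) = 126.5 × sin 74°
t = 126.5 × 0.9613 = 121.600 m

122 m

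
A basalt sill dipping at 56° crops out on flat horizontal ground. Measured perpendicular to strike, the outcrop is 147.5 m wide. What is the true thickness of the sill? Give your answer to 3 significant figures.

True thickness t = w · sin(dip) = 147.5 × sin 56°
t = 147.5 × 0.8290 = 122.283 m

122 m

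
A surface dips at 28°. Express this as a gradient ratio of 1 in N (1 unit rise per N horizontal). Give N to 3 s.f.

1 in 1.88

1 : N means tan θ = 1/N, so N = 1/tan 28° = 1/0.5317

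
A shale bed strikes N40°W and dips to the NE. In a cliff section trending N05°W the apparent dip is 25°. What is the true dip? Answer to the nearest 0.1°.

39.1°

The section is 35° from the strike.
tan(true dip) = tan 25° / sin 35° = 0.8130
δ = arctan(0.8130) = 39.11°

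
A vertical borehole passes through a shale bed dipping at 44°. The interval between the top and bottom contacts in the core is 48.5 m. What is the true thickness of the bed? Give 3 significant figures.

34.9 m

True thickness t = h · cos(dip) = 48.5 × cos 44°
t = 48.5 × 0.7193 = 34.888 m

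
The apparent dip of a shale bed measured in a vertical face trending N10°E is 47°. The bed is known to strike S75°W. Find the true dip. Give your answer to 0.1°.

49.8°

The section is 65° from the strike.
tan(true dip) = tan 47° / sin 65° = 1.1832
true dip = arctan 1.1832 = 49.80°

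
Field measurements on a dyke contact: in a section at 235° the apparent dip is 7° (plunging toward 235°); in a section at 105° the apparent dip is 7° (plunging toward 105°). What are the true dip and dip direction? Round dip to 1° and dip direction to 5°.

true dip 16°, dip direction 170°

Each apparent-dip line lies in the plane. As unit vectors (x east, y north, z up), v₁ plunges 7°→235° and v₂ plunges 7°→105°.
n = v₁ × v₂ = (0.038, -0.216, 0.755) (taken with n_z > 0).
tan δ = √(n_x²+n_y²)/n_z = 0.219/0.755, so δ = 16.2°.
The horizontal component of n points toward azimuth atan2(n_x, n_y) = 170°, the dip direction.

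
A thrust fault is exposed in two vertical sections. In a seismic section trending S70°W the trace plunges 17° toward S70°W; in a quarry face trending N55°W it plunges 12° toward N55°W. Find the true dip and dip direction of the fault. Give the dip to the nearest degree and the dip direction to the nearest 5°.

true dip 17°, dip direction 260°

Represent each trace as a vector plunging at its apparent dip toward its trend (east-north-up frame): v₁ = (-0.899, -0.327, -0.292), v₂ = (-0.801, 0.561, -0.208).
n = v₁ × v₂ = (-0.232, -0.047, 0.766) (taken with n_z > 0).
True dip = arccos(n_z / |n|) = arccos(0.9554) = 17.2°.
Dip direction = azimuth of (n_x, n_y) = atan2(-0.232, -0.047) = 258°.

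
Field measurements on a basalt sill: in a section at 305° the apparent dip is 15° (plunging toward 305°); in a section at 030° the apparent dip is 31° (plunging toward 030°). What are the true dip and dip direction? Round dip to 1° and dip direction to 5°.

true dip 33°, dip direction 010°

The two traces are lines in the plane: v₁ = (sin 305°·cos 15°, cos 305°·cos 15°, −sin 15°), v₂ = (sin 30°·cos 31°, cos 30°·cos 31°, −sin 31°).
n = v₁ × v₂ = (0.093, 0.518, 0.825) (taken with n_z > 0).
Dip δ = arctan(|n_h|/n_z) = arctan(0.527/0.825) = 32.6°.
Dip direction = azimuth of (n_x, n_y) = atan2(0.093, 0.518) = 10°.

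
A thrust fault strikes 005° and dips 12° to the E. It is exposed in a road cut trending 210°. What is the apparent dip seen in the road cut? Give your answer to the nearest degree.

5°

The section lies 25° from the strike.
tan α = tan 12° × sin 25° = 0.2126 × 0.4226 = 0.0898
α = arctan(0.0898) = 5.13°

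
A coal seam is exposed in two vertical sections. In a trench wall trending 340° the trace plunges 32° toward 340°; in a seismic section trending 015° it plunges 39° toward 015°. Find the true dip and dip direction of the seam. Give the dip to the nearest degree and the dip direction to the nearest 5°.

true dip 39°, dip direction 020°

Each apparent-dip line lies in the plane. As unit vectors (x east, y north, z up), v₁ plunges 32°→340° and v₂ plunges 39°→015°.
The plane normal is n = v₁ × v₂ ∝ (0.104, 0.289, 0.378).
Dip δ = arctan(|n_h|/n_z) = arctan(0.307/0.378) = 39.1°.
The horizontal component of n points toward azimuth atan2(n_x, n_y) = 20°, the dip direction.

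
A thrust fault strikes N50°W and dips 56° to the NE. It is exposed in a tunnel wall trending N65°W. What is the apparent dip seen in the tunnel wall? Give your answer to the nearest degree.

21°

The section lies 15° from the strike.
tan(apparent dip) = tan 56° · sin 15° = 0.3837
apparent dip = arctan 0.3837 = 20.99°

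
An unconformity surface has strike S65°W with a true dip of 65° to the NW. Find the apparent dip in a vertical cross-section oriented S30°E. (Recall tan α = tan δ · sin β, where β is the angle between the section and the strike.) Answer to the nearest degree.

The section lies 85° from the strike.
tan(apparent dip) = tan 65° · sin 85° = 2.1363
apparent dip = arctan 2.1363 = 64.92°

65°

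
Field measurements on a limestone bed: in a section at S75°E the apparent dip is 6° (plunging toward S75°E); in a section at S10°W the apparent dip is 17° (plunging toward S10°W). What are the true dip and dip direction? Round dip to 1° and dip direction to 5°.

true dip 18°, dip direction 175°

Represent each trace as a vector plunging at its apparent dip toward its trend (east-north-up frame): v₁ = (0.961, -0.257, -0.105), v₂ = (-0.166, -0.942, -0.292).
n = v₁ × v₂ = (0.023, -0.298, 0.947) (taken with n_z > 0).
Dip δ = arctan(|n_h|/n_z) = arctan(0.299/0.947) = 17.5°.
Dip direction = azimuth of (n_x, n_y) = atan2(0.023, -0.298) = 176°.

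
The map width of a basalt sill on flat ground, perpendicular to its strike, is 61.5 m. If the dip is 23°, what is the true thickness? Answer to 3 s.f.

True thickness t = w · sin(dip) = 61.5 × sin 23°
t = 61.5 × 0.3907 = 24.030 m

24.0 m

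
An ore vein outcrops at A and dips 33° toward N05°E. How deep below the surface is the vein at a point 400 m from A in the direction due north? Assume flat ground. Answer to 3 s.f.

259 m

The hole lies 5° from the dip direction, so the down-dip offset is 400 × cos 5° = 398.48 m.
Depth = down-dip offset × tan(dip) = 398.48 × tan 33° = 398.48 × 0.6494
Depth = 258.77 m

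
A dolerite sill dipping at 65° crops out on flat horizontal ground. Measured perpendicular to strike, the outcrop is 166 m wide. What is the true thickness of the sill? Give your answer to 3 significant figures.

150 m

True thickness t = w · sin(dip) = 166 × sin 65°
t = 166 × 0.9063 = 150.447 m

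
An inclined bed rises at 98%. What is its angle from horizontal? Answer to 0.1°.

44.4°

tan θ = 98/100 = 0.9800
θ = arctan(0.9800) = 44.42°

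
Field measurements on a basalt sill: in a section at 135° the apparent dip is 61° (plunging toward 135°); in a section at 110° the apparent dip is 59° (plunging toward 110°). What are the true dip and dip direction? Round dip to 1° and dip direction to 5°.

true dip 61°, dip direction 135°

Represent each trace as a vector plunging at its apparent dip toward its trend (east-north-up frame): v₁ = (0.343, -0.343, -0.875), v₂ = (0.484, -0.176, -0.857).
The plane normal is n = v₁ × v₂ ∝ (0.140, -0.129, 0.106).
Dip δ = arctan(|n_h|/n_z) = arctan(0.191/0.106) = 61.0°.
Dip direction = azimuth of (n_x, n_y) = atan2(0.140, -0.129) = 133°.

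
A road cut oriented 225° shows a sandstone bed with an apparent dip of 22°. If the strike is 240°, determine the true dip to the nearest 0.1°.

57.4°

β = acute angle between strike 240° and section 225° = 15°.
tan δ = tan α / sin β = tan 22° / sin 15° = 0.4040 / 0.2588 = 1.5610
true dip = arctan 1.5610 = 57.36°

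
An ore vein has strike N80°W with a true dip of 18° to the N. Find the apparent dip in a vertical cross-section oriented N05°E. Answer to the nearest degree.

The section lies 85° from the strike.
tan α = tan 18° × sin 85° = 0.3249 × 0.9962 = 0.3237
apparent dip = arctan 0.3237 = 17.94°

18°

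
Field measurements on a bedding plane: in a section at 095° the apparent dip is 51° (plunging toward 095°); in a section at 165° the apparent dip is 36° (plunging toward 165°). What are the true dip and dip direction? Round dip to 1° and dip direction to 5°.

true dip 52°, dip direction 110°

The two traces are lines in the plane: v₁ = (sin 95°·cos 51°, cos 95°·cos 51°, −sin 51°), v₂ = (sin 165°·cos 36°, cos 165°·cos 36°, −sin 36°).
Cross product v₁ × v₂ gives the pole to the plane: n ∝ (0.575, -0.206, 0.478).
tan δ = √(n_x²+n_y²)/n_z = 0.611/0.478, so δ = 51.9°.
Dip direction = azimuth of (n_x, n_y) = atan2(0.575, -0.206) = 110°.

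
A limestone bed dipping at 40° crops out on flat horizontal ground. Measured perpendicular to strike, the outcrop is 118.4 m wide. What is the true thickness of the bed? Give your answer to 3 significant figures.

True thickness t = w · sin(dip) = 118.4 × sin 40°
t = 118.4 × 0.6428 = 76.106 m

76.1 m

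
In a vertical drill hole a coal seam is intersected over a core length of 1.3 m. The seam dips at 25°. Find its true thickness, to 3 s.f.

True thickness t = h · cos(dip) = 1.3 × cos 25°
t = 1.3 × 0.9063 = 1.178 m

1.18 m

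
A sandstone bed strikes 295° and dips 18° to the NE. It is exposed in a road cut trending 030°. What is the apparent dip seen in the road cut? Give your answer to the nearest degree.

The strike is 295° and the section trends 030°; the acute angle between them is β = 85°.
tan(apparent dip) = tan 18° · sin 85° = 0.3237
α = arctan(0.3237) = 17.94°

18°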